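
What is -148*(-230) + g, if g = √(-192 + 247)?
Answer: 34040 + √55 ≈ 34047.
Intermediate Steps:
g = √55 ≈ 7.4162
-148*(-230) + g = -148*(-230) + √55 = 34040 + √55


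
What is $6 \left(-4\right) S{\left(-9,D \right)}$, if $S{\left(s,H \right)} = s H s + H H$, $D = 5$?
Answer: $-10320$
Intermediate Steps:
$S{\left(s,H \right)} = H^{2} + H s^{2}$ ($S{\left(s,H \right)} = H s s + H^{2} = H s^{2} + H^{2} = H^{2} + H s^{2}$)
$6 \left(-4\right) S{\left(-9,D \right)} = 6 \left(-4\right) 5 \left(5 + \left(-9\right)^{2}\right) = - 24 \cdot 5 \left(5 + 81\right) = - 24 \cdot 5 \cdot 86 = \left(-24\right) 430 = -10320$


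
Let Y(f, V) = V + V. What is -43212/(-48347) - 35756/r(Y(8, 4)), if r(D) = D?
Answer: -33237493/7438 ≈ -4468.6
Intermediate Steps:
Y(f, V) = 2*V
-43212/(-48347) - 35756/r(Y(8, 4)) = -43212/(-48347) - 35756/(2*4) = -43212*(-1/48347) - 35756/8 = 3324/3719 - 35756*⅛ = 3324/3719 - 8939/2 = -33237493/7438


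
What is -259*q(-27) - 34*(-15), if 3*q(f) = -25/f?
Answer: 34835/81 ≈ 430.06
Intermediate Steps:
q(f) = -25/(3*f) (q(f) = (-25/f)/3 = -25/(3*f))
-259*q(-27) - 34*(-15) = -(-6475)/(3*(-27)) - 34*(-15) = -(-6475)*(-1)/(3*27) + 510 = -259*25/81 + 510 = -6475/81 + 510 = 34835/81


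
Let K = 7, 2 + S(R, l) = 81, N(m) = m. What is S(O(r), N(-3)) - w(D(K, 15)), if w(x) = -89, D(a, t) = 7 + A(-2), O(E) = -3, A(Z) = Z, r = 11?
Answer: 168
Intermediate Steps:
S(R, l) = 79 (S(R, l) = -2 + 81 = 79)
D(a, t) = 5 (D(a, t) = 7 - 2 = 5)
S(O(r), N(-3)) - w(D(K, 15)) = 79 - 1*(-89) = 79 + 89 = 168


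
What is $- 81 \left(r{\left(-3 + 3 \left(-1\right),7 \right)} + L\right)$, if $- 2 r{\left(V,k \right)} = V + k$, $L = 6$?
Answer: $- \frac{891}{2} \approx -445.5$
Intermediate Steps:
$r{\left(V,k \right)} = - \frac{V}{2} - \frac{k}{2}$ ($r{\left(V,k \right)} = - \frac{V + k}{2} = - \frac{V}{2} - \frac{k}{2}$)
$- 81 \left(r{\left(-3 + 3 \left(-1\right),7 \right)} + L\right) = - 81 \left(\left(- \frac{-3 + 3 \left(-1\right)}{2} - \frac{7}{2}\right) + 6\right) = - 81 \left(\left(- \frac{-3 - 3}{2} - \frac{7}{2}\right) + 6\right) = - 81 \left(\left(\left(- \frac{1}{2}\right) \left(-6\right) - \frac{7}{2}\right) + 6\right) = - 81 \left(\left(3 - \frac{7}{2}\right) + 6\right) = - 81 \left(- \frac{1}{2} + 6\right) = \left(-81\right) \frac{11}{2} = - \frac{891}{2}$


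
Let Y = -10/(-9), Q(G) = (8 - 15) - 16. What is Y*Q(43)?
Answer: -230/9 ≈ -25.556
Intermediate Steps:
Q(G) = -23 (Q(G) = -7 - 16 = -23)
Y = 10/9 (Y = -10*(-⅑) = 10/9 ≈ 1.1111)
Y*Q(43) = (10/9)*(-23) = -230/9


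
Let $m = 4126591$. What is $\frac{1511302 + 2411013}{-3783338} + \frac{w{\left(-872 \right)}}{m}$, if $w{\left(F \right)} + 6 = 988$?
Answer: $- \frac{16182074540249}{15612288540758} \approx -1.0365$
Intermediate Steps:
$w{\left(F \right)} = 982$ ($w{\left(F \right)} = -6 + 988 = 982$)
$\frac{1511302 + 2411013}{-3783338} + \frac{w{\left(-872 \right)}}{m} = \frac{1511302 + 2411013}{-3783338} + \frac{982}{4126591} = 3922315 \left(- \frac{1}{3783338}\right) + 982 \cdot \frac{1}{4126591} = - \frac{3922315}{3783338} + \frac{982}{4126591} = - \frac{16182074540249}{15612288540758}$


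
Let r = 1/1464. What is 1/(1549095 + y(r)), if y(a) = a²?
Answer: 2143296/3320169117121 ≈ 6.4554e-7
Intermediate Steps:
r = 1/1464 ≈ 0.00068306
1/(1549095 + y(r)) = 1/(1549095 + (1/1464)²) = 1/(1549095 + 1/2143296) = 1/(3320169117121/2143296) = 2143296/3320169117121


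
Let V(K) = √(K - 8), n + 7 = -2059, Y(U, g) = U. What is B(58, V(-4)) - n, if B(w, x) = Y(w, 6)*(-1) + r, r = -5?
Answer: 2003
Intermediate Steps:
n = -2066 (n = -7 - 2059 = -2066)
V(K) = √(-8 + K)
B(w, x) = -5 - w (B(w, x) = w*(-1) - 5 = -w - 5 = -5 - w)
B(58, V(-4)) - n = (-5 - 1*58) - 1*(-2066) = (-5 - 58) + 2066 = -63 + 2066 = 2003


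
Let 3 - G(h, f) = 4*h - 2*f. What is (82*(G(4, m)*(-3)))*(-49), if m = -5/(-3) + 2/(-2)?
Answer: -140630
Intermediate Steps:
m = 2/3 (m = -5*(-1/3) + 2*(-1/2) = 5/3 - 1 = 2/3 ≈ 0.66667)
G(h, f) = 3 - 4*h + 2*f (G(h, f) = 3 - (4*h - 2*f) = 3 - (-2*f + 4*h) = 3 + (-4*h + 2*f) = 3 - 4*h + 2*f)
(82*(G(4, m)*(-3)))*(-49) = (82*((3 - 4*4 + 2*(2/3))*(-3)))*(-49) = (82*((3 - 16 + 4/3)*(-3)))*(-49) = (82*(-35/3*(-3)))*(-49) = (82*35)*(-49) = 2870*(-49) = -140630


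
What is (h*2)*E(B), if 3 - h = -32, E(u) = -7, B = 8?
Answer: -490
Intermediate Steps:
h = 35 (h = 3 - 1*(-32) = 3 + 32 = 35)
(h*2)*E(B) = (35*2)*(-7) = 70*(-7) = -490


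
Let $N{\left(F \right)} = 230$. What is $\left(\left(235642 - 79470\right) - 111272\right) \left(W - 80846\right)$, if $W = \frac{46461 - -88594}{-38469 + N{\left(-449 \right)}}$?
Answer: $- \frac{138813075680100}{38239} \approx -3.6301 \cdot 10^{9}$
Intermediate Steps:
$W = - \frac{135055}{38239}$ ($W = \frac{46461 - -88594}{-38469 + 230} = \frac{46461 + 88594}{-38239} = 135055 \left(- \frac{1}{38239}\right) = - \frac{135055}{38239} \approx -3.5319$)
$\left(\left(235642 - 79470\right) - 111272\right) \left(W - 80846\right) = \left(\left(235642 - 79470\right) - 111272\right) \left(- \frac{135055}{38239} - 80846\right) = \left(\left(235642 - 79470\right) - 111272\right) \left(- \frac{3091605249}{38239}\right) = \left(156172 - 111272\right) \left(- \frac{3091605249}{38239}\right) = 44900 \left(- \frac{3091605249}{38239}\right) = - \frac{138813075680100}{38239}$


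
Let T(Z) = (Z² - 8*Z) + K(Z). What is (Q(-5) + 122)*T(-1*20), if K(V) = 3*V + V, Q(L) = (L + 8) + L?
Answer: 57600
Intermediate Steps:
Q(L) = 8 + 2*L (Q(L) = (8 + L) + L = 8 + 2*L)
K(V) = 4*V
T(Z) = Z² - 4*Z (T(Z) = (Z² - 8*Z) + 4*Z = Z² - 4*Z)
(Q(-5) + 122)*T(-1*20) = ((8 + 2*(-5)) + 122)*((-1*20)*(-4 - 1*20)) = ((8 - 10) + 122)*(-20*(-4 - 20)) = (-2 + 122)*(-20*(-24)) = 120*480 = 57600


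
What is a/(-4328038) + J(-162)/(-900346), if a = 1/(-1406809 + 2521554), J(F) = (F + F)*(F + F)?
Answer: -253236686912081453/2171931090098113630 ≈ -0.11660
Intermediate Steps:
J(F) = 4*F² (J(F) = (2*F)*(2*F) = 4*F²)
a = 1/1114745 ≈ 8.9707e-7
a/(-4328038) + J(-162)/(-900346) = (1/1114745)/(-4328038) + (4*(-162)²)/(-900346) = (1/1114745)*(-1/4328038) + (4*26244)*(-1/900346) = -1/4824658720310 + 104976*(-1/900346) = -1/4824658720310 - 52488/450173 = -253236686912081453/2171931090098113630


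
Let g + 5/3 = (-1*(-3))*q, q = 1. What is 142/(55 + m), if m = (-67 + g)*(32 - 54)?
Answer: 426/4499 ≈ 0.094688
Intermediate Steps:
g = 4/3 (g = -5/3 - 1*(-3)*1 = -5/3 + 3*1 = -5/3 + 3 = 4/3 ≈ 1.3333)
m = 4334/3 (m = (-67 + 4/3)*(32 - 54) = -197/3*(-22) = 4334/3 ≈ 1444.7)
142/(55 + m) = 142/(55 + 4334/3) = 142/(4499/3) = (3/4499)*142 = 426/4499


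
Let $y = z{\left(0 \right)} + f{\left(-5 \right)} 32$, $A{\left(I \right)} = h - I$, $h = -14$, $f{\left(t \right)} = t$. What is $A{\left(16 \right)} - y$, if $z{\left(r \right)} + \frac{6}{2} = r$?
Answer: $133$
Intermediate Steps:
$z{\left(r \right)} = -3 + r$
$A{\left(I \right)} = -14 - I$
$y = -163$ ($y = \left(-3 + 0\right) - 160 = -3 - 160 = -163$)
$A{\left(16 \right)} - y = \left(-14 - 16\right) - -163 = \left(-14 - 16\right) + 163 = -30 + 163 = 133$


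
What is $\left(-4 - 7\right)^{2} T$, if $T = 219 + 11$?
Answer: $27830$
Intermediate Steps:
$T = 230$
$\left(-4 - 7\right)^{2} T = \left(-4 - 7\right)^{2} \cdot 230 = \left(-11\right)^{2} \cdot 230 = 121 \cdot 230 = 27830$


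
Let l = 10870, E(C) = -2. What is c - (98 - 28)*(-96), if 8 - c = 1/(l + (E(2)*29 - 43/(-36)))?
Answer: 2619042164/389275 ≈ 6728.0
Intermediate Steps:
c = 3114164/389275 (c = 8 - 1/(10870 + (-2*29 - 43/(-36))) = 8 - 1/(10870 + (-58 - 43*(-1/36))) = 8 - 1/(10870 + (-58 + 43/36)) = 8 - 1/(10870 - 2045/36) = 8 - 1/389275/36 = 8 - 1*36/389275 = 8 - 36/389275 = 3114164/389275 ≈ 7.9999)
c - (98 - 28)*(-96) = 3114164/389275 - (98 - 28)*(-96) = 3114164/389275 - 70*(-96) = 3114164/389275 - 1*(-6720) = 3114164/389275 + 6720 = 2619042164/389275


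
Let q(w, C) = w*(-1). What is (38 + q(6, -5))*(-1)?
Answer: -32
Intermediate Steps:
q(w, C) = -w
(38 + q(6, -5))*(-1) = (38 - 1*6)*(-1) = (38 - 6)*(-1) = 32*(-1) = -32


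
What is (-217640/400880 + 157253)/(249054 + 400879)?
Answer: 1575984125/6513628526 ≈ 0.24195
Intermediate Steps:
(-217640/400880 + 157253)/(249054 + 400879) = (-217640*1/400880 + 157253)/649933 = (-5441/10022 + 157253)*(1/649933) = (1575984125/10022)*(1/649933) = 1575984125/6513628526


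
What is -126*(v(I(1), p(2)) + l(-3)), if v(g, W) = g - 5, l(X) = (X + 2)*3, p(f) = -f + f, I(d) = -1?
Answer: 1134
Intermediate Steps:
p(f) = 0
l(X) = 6 + 3*X (l(X) = (2 + X)*3 = 6 + 3*X)
v(g, W) = -5 + g
-126*(v(I(1), p(2)) + l(-3)) = -126*((-5 - 1) + (6 + 3*(-3))) = -126*(-6 + (6 - 9)) = -126*(-6 - 3) = -126*(-9) = 1134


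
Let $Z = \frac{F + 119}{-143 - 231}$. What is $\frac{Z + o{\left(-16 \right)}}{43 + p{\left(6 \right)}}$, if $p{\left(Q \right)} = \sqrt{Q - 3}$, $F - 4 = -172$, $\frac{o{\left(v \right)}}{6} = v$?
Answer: $- \frac{21715}{9724} + \frac{505 \sqrt{3}}{9724} \approx -2.1432$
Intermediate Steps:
$o{\left(v \right)} = 6 v$
$F = -168$ ($F = 4 - 172 = -168$)
$p{\left(Q \right)} = \sqrt{-3 + Q}$
$Z = \frac{49}{374}$ ($Z = \frac{-168 + 119}{-143 - 231} = - \frac{49}{-374} = \left(-49\right) \left(- \frac{1}{374}\right) = \frac{49}{374} \approx 0.13102$)
$\frac{Z + o{\left(-16 \right)}}{43 + p{\left(6 \right)}} = \frac{\frac{49}{374} + 6 \left(-16\right)}{43 + \sqrt{-3 + 6}} = \frac{\frac{49}{374} - 96}{43 + \sqrt{3}} = - \frac{35855}{374 \left(43 + \sqrt{3}\right)}$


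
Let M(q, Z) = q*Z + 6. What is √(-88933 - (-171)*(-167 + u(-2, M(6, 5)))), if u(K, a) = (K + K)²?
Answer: I*√114754 ≈ 338.75*I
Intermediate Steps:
M(q, Z) = 6 + Z*q (M(q, Z) = Z*q + 6 = 6 + Z*q)
u(K, a) = 4*K² (u(K, a) = (2*K)² = 4*K²)
√(-88933 - (-171)*(-167 + u(-2, M(6, 5)))) = √(-88933 - (-171)*(-167 + 4*(-2)²)) = √(-88933 - (-171)*(-167 + 4*4)) = √(-88933 - (-171)*(-167 + 16)) = √(-88933 - (-171)*(-151)) = √(-88933 - 1*25821) = √(-88933 - 25821) = √(-114754) = I*√114754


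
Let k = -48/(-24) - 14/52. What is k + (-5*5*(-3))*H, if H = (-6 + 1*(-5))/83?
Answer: -17715/2158 ≈ -8.2090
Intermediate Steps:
k = 45/26 (k = -48*(-1/24) - 14*1/52 = 2 - 7/26 = 45/26 ≈ 1.7308)
H = -11/83 (H = (-6 - 5)*(1/83) = -11*1/83 = -11/83 ≈ -0.13253)
k + (-5*5*(-3))*H = 45/26 + (-5*5*(-3))*(-11/83) = 45/26 - 25*(-3)*(-11/83) = 45/26 + 75*(-11/83) = 45/26 - 825/83 = -17715/2158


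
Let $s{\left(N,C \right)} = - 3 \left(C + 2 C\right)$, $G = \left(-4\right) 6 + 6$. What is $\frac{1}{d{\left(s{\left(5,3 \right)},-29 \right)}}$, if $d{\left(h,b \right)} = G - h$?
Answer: $\frac{1}{9} \approx 0.11111$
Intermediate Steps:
$G = -18$ ($G = -24 + 6 = -18$)
$s{\left(N,C \right)} = - 9 C$ ($s{\left(N,C \right)} = - 3 \cdot 3 C = - 9 C$)
$d{\left(h,b \right)} = -18 - h$
$\frac{1}{d{\left(s{\left(5,3 \right)},-29 \right)}} = \frac{1}{-18 - \left(-9\right) 3} = \frac{1}{-18 - -27} = \frac{1}{-18 + 27} = \frac{1}{9}$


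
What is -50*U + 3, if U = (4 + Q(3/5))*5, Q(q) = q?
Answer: -1147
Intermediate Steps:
U = 23 (U = (4 + 3/5)*5 = (23/5)*5 = 23)
-50*U + 3 = -50*23 + 3 = -1150 + 3 = -1147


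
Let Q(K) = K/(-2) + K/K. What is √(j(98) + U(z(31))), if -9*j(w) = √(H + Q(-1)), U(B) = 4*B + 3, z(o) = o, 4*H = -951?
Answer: √(4572 - 6*I*√105)/6 ≈ 11.27 - 0.075771*I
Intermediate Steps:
H = -951/4 (H = (¼)*(-951) = -951/4 ≈ -237.75)
U(B) = 3 + 4*B
Q(K) = 1 - K/2 (Q(K) = K*(-½) + 1 = -K/2 + 1 = 1 - K/2)
j(w) = -I*√105/6 (j(w) = -√(-951/4 + (1 - ½*(-1)))/9 = -√(-951/4 + (1 + ½))/9 = -√(-951/4 + 3/2)/9 = -I*√105/6)
√(j(98) + U(z(31))) = √(-I*√105/6 + (3 + 4*31)) = √(-I*√105/6 + (3 + 124)) = √(-I*√105/6 + 127) = √(127 - I*√105/6)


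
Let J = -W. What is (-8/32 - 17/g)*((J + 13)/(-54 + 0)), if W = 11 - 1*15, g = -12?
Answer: -119/324 ≈ -0.36728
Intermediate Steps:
W = -4 (W = 11 - 15 = -4)
J = 4 (J = -1*(-4) = 4)
(-8/32 - 17/g)*((J + 13)/(-54 + 0)) = (-8/32 - 17/(-12))*((4 + 13)/(-54 + 0)) = (-8*1/32 - 17*(-1/12))*(17/(-54)) = (-¼ + 17/12)*(17*(-1/54)) = (7/6)*(-17/54) = -119/324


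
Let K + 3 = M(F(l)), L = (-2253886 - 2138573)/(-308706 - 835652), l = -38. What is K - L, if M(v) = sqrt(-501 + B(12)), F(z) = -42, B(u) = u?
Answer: -7825533/1144358 + I*sqrt(489) ≈ -6.8384 + 22.113*I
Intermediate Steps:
L = 4392459/1144358 (L = -4392459/(-1144358) = -4392459*(-1/1144358) = 4392459/1144358 ≈ 3.8384)
M(v) = I*sqrt(489) (M(v) = sqrt(-501 + 12) = sqrt(-489) = I*sqrt(489))
K = -3 + I*sqrt(489) ≈ -3.0 + 22.113*I
K - L = (-3 + I*sqrt(489)) - 1*4392459/1144358 = (-3 + I*sqrt(489)) - 4392459/1144358 = -7825533/1144358 + I*sqrt(489)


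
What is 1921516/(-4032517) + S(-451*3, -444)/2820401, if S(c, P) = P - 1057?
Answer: -5425498455933/11373314979317 ≈ -0.47704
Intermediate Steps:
S(c, P) = -1057 + P
1921516/(-4032517) + S(-451*3, -444)/2820401 = 1921516/(-4032517) + (-1057 - 444)/2820401 = 1921516*(-1/4032517) - 1501*1/2820401 = -1921516/4032517 - 1501/2820401 = -5425498455933/11373314979317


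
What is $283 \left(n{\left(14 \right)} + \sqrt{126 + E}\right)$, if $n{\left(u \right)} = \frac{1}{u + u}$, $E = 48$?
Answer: $\frac{283}{28} + 283 \sqrt{174} \approx 3743.1$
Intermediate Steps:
$n{\left(u \right)} = \frac{1}{2 u}$
$283 \left(n{\left(14 \right)} + \sqrt{126 + E}\right) = 283 \left(\frac{1}{2 \cdot 14} + \sqrt{126 + 48}\right) = 283 \left(\frac{1}{2} \cdot \frac{1}{14} + \sqrt{174}\right) = 283 \left(\frac{1}{28} + \sqrt{174}\right) = \frac{283}{28} + 283 \sqrt{174}$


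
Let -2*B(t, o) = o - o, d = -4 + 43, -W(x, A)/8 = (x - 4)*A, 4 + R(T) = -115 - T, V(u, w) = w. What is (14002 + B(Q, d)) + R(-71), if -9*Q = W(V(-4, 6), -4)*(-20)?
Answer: 13954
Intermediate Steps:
R(T) = -119 - T (R(T) = -4 + (-115 - T) = -119 - T)
W(x, A) = -8*A*(-4 + x) (W(x, A) = -8*(x - 4)*A = -8*(-4 + x)*A = -8*A*(-4 + x))
d = 39
Q = 1280/9 (Q = -8*(-4)*(4 - 1*6)*(-20)/9 = -8*(-4)*(4 - 6)*(-20)/9 = -8*(-4)*(-2)*(-20)/9 = -64*(-20)/9 = -⅑*(-1280) = 1280/9 ≈ 142.22)
B(t, o) = 0 (B(t, o) = -(o - o)/2 = -½*0 = 0)
(14002 + B(Q, d)) + R(-71) = (14002 + 0) + (-119 - 1*(-71)) = 14002 + (-119 + 71) = 14002 - 48 = 13954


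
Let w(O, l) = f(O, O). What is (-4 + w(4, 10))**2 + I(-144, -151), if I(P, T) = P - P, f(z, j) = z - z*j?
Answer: 256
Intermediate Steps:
f(z, j) = z - j*z
I(P, T) = 0
w(O, l) = O*(1 - O)
(-4 + w(4, 10))**2 + I(-144, -151) = (-4 + 4*(1 - 1*4))**2 + 0 = (-4 + 4*(1 - 4))**2 + 0 = (-4 + 4*(-3))**2 + 0 = (-4 - 12)**2 + 0 = (-16)**2 + 0 = 256 + 0 = 256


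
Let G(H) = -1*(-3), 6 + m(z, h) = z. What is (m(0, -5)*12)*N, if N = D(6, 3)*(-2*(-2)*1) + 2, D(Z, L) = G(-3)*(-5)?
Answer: 4176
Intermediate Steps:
m(z, h) = -6 + z
G(H) = 3
D(Z, L) = -15 (D(Z, L) = 3*(-5) = -15)
N = -58 (N = -15*(-2*(-2)) + 2 = -60 + 2 = -58)
(m(0, -5)*12)*N = ((-6 + 0)*12)*(-58) = -6*12*(-58) = -72*(-58) = 4176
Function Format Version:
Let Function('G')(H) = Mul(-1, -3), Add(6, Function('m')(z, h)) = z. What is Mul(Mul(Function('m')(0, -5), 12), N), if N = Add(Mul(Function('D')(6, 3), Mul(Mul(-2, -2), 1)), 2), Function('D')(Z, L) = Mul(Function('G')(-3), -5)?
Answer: 4176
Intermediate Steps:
Function('m')(z, h) = Add(-6, z)
Function('G')(H) = 3
Function('D')(Z, L) = -15 (Function('D')(Z, L) = Mul(3, -5) = -15)
N = -58 (N = Add(Mul(-15, Mul(Mul(-2, -2), 1)), 2) = Add(Mul(-15, Mul(4, 1)), 2) = Add(Mul(-15, 4), 2) = Add(-60, 2) = -58)
Mul(Mul(Function('m')(0, -5), 12), N) = Mul(Mul(Add(-6, 0), 12), -58) = Mul(Mul(-6, 12), -58) = Mul(-72, -58) = 4176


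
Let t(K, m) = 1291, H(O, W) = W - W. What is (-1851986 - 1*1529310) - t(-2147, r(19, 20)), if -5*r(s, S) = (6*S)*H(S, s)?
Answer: -3382587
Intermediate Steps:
H(O, W) = 0
r(s, S) = 0 (r(s, S) = -6*S*0/5 = -1/5*0 = 0)
(-1851986 - 1*1529310) - t(-2147, r(19, 20)) = (-1851986 - 1*1529310) - 1*1291 = (-1851986 - 1529310) - 1291 = -3381296 - 1291 = -3382587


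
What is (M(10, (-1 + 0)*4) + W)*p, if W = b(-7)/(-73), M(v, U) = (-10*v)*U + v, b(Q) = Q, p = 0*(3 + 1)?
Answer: 0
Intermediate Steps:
p = 0 (p = 0*4 = 0)
M(v, U) = v - 10*U*v (M(v, U) = -10*U*v + v = v - 10*U*v)
W = 7/73 (W = -7/(-73) = -7*(-1/73) = 7/73 ≈ 0.095890)
(M(10, (-1 + 0)*4) + W)*p = (10*(1 - 10*(-1 + 0)*4) + 7/73)*0 = (10*(1 - (-10)*4) + 7/73)*0 = (10*(1 - 10*(-4)) + 7/73)*0 = (10*(1 + 40) + 7/73)*0 = (10*41 + 7/73)*0 = (410 + 7/73)*0 = (29937/73)*0 = 0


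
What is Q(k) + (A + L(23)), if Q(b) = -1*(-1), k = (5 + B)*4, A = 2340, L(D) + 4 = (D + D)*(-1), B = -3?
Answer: 2291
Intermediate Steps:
L(D) = -4 - 2*D (L(D) = -4 + (D + D)*(-1) = -4 + (2*D)*(-1) = -4 - 2*D)
k = 8 (k = (5 - 3)*4 = 2*4 = 8)
Q(b) = 1
Q(k) + (A + L(23)) = 1 + (2340 + (-4 - 2*23)) = 1 + (2340 + (-4 - 46)) = 1 + (2340 - 50) = 1 + 2290 = 2291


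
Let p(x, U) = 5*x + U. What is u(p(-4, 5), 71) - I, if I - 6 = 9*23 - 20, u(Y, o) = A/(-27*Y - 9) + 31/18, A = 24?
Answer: -37861/198 ≈ -191.22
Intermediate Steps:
p(x, U) = U + 5*x
u(Y, o) = 31/18 + 24/(-9 - 27*Y) (u(Y, o) = 24/(-27*Y - 9) + 31/18 = 24/(-9 - 27*Y) + 31*(1/18) = 24/(-9 - 27*Y) + 31/18 = 31/18 + 24/(-9 - 27*Y))
I = 193 (I = 6 + (9*23 - 20) = 6 + (207 - 20) = 6 + 187 = 193)
u(p(-4, 5), 71) - I = (-17 + 93*(5 + 5*(-4)))/(18*(1 + 3*(5 + 5*(-4)))) - 1*193 = (-17 + 93*(5 - 20))/(18*(1 + 3*(5 - 20))) - 193 = (-17 + 93*(-15))/(18*(1 + 3*(-15))) - 193 = (-17 - 1395)/(18*(1 - 45)) - 193 = (1/18)*(-1412)/(-44) - 193 = (1/18)*(-1/44)*(-1412) - 193 = 353/198 - 193 = -37861/198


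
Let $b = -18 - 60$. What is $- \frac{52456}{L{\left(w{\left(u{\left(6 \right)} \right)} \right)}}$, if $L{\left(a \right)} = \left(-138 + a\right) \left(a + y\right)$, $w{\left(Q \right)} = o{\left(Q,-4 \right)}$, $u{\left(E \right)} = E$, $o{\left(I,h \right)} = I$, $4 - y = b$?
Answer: $\frac{6557}{1452} \approx 4.5158$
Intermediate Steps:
$b = -78$
$y = 82$ ($y = 4 - -78 = 4 + 78 = 82$)
$w{\left(Q \right)} = Q$
$L{\left(a \right)} = \left(-138 + a\right) \left(82 + a\right)$ ($L{\left(a \right)} = \left(-138 + a\right) \left(a + 82\right) = \left(-138 + a\right) \left(82 + a\right)$)
$- \frac{52456}{L{\left(w{\left(u{\left(6 \right)} \right)} \right)}} = - \frac{52456}{-11316 + 6^{2} - 336} = - \frac{52456}{-11316 + 36 - 336} = - \frac{52456}{-11616} = \left(-52456\right) \left(- \frac{1}{11616}\right) = \frac{6557}{1452}$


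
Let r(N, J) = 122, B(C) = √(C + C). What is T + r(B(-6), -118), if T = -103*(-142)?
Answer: 14748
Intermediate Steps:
B(C) = √2*√C (B(C) = √(2*C) = √2*√C)
T = 14626
T + r(B(-6), -118) = 14626 + 122 = 14748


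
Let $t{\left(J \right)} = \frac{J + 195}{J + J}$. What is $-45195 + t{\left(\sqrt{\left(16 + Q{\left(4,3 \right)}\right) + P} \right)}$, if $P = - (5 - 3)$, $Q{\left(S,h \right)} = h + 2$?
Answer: $- \frac{90389}{2} + \frac{195 \sqrt{19}}{38} \approx -45172.0$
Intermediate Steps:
$Q{\left(S,h \right)} = 2 + h$
$P = -2$ ($P = \left(-1\right) 2 = -2$)
$t{\left(J \right)} = \frac{195 + J}{2 J}$
$-45195 + t{\left(\sqrt{\left(16 + Q{\left(4,3 \right)}\right) + P} \right)} = -45195 + \frac{195 + \sqrt{\left(16 + \left(2 + 3\right)\right) - 2}}{2 \sqrt{\left(16 + \left(2 + 3\right)\right) - 2}} = -45195 + \frac{195 + \sqrt{\left(16 + 5\right) - 2}}{2 \sqrt{\left(16 + 5\right) - 2}} = -45195 + \frac{195 + \sqrt{21 - 2}}{2 \sqrt{21 - 2}} = -45195 + \frac{195 + \sqrt{19}}{2 \sqrt{19}} = -45195 + \frac{\frac{\sqrt{19}}{19} \left(195 + \sqrt{19}\right)}{2} = -45195 + \frac{\sqrt{19} \left(195 + \sqrt{19}\right)}{38}$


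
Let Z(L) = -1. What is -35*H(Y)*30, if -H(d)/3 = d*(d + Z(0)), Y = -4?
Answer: 63000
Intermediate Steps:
H(d) = -3*d*(-1 + d) (H(d) = -3*d*(d - 1) = -3*d*(-1 + d))
-35*H(Y)*30 = -105*(-4)*(1 - 1*(-4))*30 = -105*(-4)*(1 + 4)*30 = -105*(-4)*5*30 = -35*(-60)*30 = 2100*30 = 63000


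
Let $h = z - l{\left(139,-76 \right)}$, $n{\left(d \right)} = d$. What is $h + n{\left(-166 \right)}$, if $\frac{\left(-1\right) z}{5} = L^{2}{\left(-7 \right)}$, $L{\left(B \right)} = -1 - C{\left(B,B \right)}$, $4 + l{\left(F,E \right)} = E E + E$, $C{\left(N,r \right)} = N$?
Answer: $-6042$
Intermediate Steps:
$l{\left(F,E \right)} = -4 + E + E^{2}$ ($l{\left(F,E \right)} = -4 + \left(E E + E\right) = -4 + \left(E^{2} + E\right) = -4 + \left(E + E^{2}\right) = -4 + E + E^{2}$)
$L{\left(B \right)} = -1 - B$
$z = -180$ ($z = - 5 \left(-1 - -7\right)^{2} = - 5 \left(-1 + 7\right)^{2} = - 5 \cdot 6^{2} = \left(-5\right) 36 = -180$)
$h = -5876$ ($h = -180 - \left(-4 - 76 + \left(-76\right)^{2}\right) = -180 - \left(-4 - 76 + 5776\right) = -180 - 5696 = -5876$)
$h + n{\left(-166 \right)} = -5876 - 166 = -6042$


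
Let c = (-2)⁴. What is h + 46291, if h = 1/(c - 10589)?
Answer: 489434742/10573 ≈ 46291.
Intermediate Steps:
c = 16
h = -1/10573 (h = 1/(16 - 10589) = 1/(-10573) = -1/10573 ≈ -9.4581e-5)
h + 46291 = -1/10573 + 46291 = 489434742/10573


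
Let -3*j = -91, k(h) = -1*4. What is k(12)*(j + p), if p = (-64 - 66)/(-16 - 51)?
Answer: -25948/201 ≈ -129.09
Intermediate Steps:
p = 130/67 (p = -130/(-67) = -130*(-1/67) = 130/67 ≈ 1.9403)
k(h) = -4
j = 91/3 (j = -1/3*(-91) = 91/3 ≈ 30.333)
k(12)*(j + p) = -4*(91/3 + 130/67) = -4*6487/201 = -25948/201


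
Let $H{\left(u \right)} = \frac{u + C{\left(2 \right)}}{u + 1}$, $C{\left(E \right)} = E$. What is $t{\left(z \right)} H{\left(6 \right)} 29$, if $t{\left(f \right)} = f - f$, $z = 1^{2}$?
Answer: $0$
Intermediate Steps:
$H{\left(u \right)} = \frac{2 + u}{1 + u}$ ($H{\left(u \right)} = \frac{u + 2}{u + 1} = \frac{2 + u}{1 + u}$)
$z = 1$
$t{\left(f \right)} = 0$
$t{\left(z \right)} H{\left(6 \right)} 29 = 0 \frac{2 + 6}{1 + 6} \cdot 29 = 0 \cdot \frac{1}{7} \cdot 8 \cdot 29 = 0 \cdot \frac{8}{7} \cdot 29 = 0 \cdot 29 = 0$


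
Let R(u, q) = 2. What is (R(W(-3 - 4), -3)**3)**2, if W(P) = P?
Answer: 64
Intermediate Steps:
(R(W(-3 - 4), -3)**3)**2 = (2**3)**2 = 8**2 = 64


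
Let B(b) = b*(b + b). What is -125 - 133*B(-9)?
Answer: -21671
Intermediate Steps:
B(b) = 2*b² (B(b) = b*(2*b) = 2*b²)
-125 - 133*B(-9) = -125 - 266*(-9)² = -125 - 266*81 = -125 - 133*162 = -125 - 21546 = -21671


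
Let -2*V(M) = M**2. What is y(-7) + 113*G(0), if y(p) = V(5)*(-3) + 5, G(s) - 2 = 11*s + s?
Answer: 537/2 ≈ 268.50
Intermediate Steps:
V(M) = -M**2/2
G(s) = 2 + 12*s (G(s) = 2 + (11*s + s) = 2 + 12*s)
y(p) = 85/2 (y(p) = -1/2*5**2*(-3) + 5 = -1/2*25*(-3) + 5 = -25/2*(-3) + 5 = 75/2 + 5 = 85/2)
y(-7) + 113*G(0) = 85/2 + 113*(2 + 12*0) = 85/2 + 113*(2 + 0) = 85/2 + 113*2 = 85/2 + 226 = 537/2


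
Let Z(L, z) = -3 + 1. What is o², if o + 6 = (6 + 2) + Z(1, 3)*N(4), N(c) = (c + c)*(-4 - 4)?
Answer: 16900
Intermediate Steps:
Z(L, z) = -2
N(c) = -16*c (N(c) = (2*c)*(-8) = -16*c)
o = 130 (o = -6 + ((6 + 2) - (-32)*4) = -6 + (8 - 2*(-64)) = -6 + (8 + 128) = -6 + 136 = 130)
o² = 130² = 16900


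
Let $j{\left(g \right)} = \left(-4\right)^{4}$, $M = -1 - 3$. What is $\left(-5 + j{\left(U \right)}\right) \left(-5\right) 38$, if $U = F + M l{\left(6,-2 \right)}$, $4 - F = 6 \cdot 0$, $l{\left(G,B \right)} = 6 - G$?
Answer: $-47690$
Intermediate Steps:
$M = -4$
$F = 4$ ($F = 4 - 6 \cdot 0 = 4 - 0 = 4 + 0 = 4$)
$U = 4$ ($U = 4 - 4 \left(6 - 6\right) = 4 - 0 = 4 + 0 = 4$)
$j{\left(g \right)} = 256$
$\left(-5 + j{\left(U \right)}\right) \left(-5\right) 38 = \left(-5 + 256\right) \left(-5\right) 38 = 251 \left(-5\right) 38 = \left(-1255\right) 38 = -47690$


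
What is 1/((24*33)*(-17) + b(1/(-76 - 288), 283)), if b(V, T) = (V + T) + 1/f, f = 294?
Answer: -7644/100755559 ≈ -7.5867e-5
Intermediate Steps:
b(V, T) = 1/294 + T + V (b(V, T) = (V + T) + 1/294 = (T + V) + 1/294 = 1/294 + T + V)
1/((24*33)*(-17) + b(1/(-76 - 288), 283)) = 1/((24*33)*(-17) + (1/294 + 283 + 1/(-76 - 288))) = 1/(792*(-17) + (1/294 + 283 + 1/(-364))) = 1/(-13464 + (1/294 + 283 - 1/364)) = 1/(-13464 + 2163257/7644) = 1/(-100755559/7644) = -7644/100755559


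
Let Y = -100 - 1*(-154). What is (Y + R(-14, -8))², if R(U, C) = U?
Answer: 1600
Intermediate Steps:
Y = 54 (Y = -100 + 154 = 54)
(Y + R(-14, -8))² = (54 - 14)² = 40² = 1600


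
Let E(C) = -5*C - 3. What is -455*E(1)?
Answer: 3640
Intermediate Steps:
E(C) = -3 - 5*C
-455*E(1) = -455*(-3 - 5*1) = -455*(-3 - 5) = -455*(-8) = 3640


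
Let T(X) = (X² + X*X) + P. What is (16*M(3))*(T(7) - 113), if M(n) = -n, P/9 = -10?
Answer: 5040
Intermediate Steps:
P = -90 (P = 9*(-10) = -90)
T(X) = -90 + 2*X² (T(X) = (X² + X*X) - 90 = (X² + X²) - 90 = 2*X² - 90 = -90 + 2*X²)
(16*M(3))*(T(7) - 113) = (16*(-1*3))*((-90 + 2*7²) - 113) = (16*(-3))*((-90 + 2*49) - 113) = -48*((-90 + 98) - 113) = -48*(8 - 113) = -48*(-105) = 5040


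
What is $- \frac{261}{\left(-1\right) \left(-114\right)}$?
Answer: $- \frac{87}{38} \approx -2.2895$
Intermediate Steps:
$- \frac{261}{\left(-1\right) \left(-114\right)} = - \frac{261}{114} = \left(-261\right) \frac{1}{114} = - \frac{87}{38}$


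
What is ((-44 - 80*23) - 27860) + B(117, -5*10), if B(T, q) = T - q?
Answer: -29577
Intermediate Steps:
((-44 - 80*23) - 27860) + B(117, -5*10) = ((-44 - 80*23) - 27860) + (117 - (-5)*10) = ((-44 - 1840) - 27860) + (117 - 1*(-50)) = (-1884 - 27860) + (117 + 50) = -29744 + 167 = -29577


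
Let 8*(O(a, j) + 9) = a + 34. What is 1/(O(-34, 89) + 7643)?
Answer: 1/7634 ≈ 0.00013099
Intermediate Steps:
O(a, j) = -19/4 + a/8 (O(a, j) = -9 + (a + 34)/8 = -9 + (34 + a)/8 = -9 + (17/4 + a/8) = -19/4 + a/8)
1/(O(-34, 89) + 7643) = 1/((-19/4 + (1/8)*(-34)) + 7643) = 1/((-19/4 - 17/4) + 7643) = 1/(-9 + 7643) = 1/7634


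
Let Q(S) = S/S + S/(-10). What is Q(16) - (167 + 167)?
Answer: -1673/5 ≈ -334.60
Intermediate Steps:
Q(S) = 1 - S/10 (Q(S) = 1 + S*(-⅒) = 1 - S/10)
Q(16) - (167 + 167) = (1 - ⅒*16) - (167 + 167) = (1 - 8/5) - 1*334 = -⅗ - 334 = -1673/5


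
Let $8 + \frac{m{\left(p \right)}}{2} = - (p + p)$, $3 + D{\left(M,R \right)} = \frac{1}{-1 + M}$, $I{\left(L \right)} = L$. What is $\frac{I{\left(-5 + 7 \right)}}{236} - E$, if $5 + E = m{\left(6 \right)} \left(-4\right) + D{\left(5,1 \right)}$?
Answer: $- \frac{35929}{236} \approx -152.24$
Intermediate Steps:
$D{\left(M,R \right)} = -3 + \frac{1}{-1 + M}$
$m{\left(p \right)} = -16 - 4 p$ ($m{\left(p \right)} = -16 + 2 \left(- (p + p)\right) = -16 + 2 \left(- 2 p\right) = -16 - 4 p$)
$E = \frac{609}{4}$ ($E = -5 + \left(\left(-16 - 24\right) \left(-4\right) + \frac{4 - 15}{-1 + 5}\right) = -5 + \left(\left(-16 - 24\right) \left(-4\right) + \frac{4 - 15}{4}\right) = -5 + \left(\left(-40\right) \left(-4\right) + \frac{1}{4} \left(-11\right)\right) = -5 + \left(160 - \frac{11}{4}\right) = -5 + \frac{629}{4} = \frac{609}{4} \approx 152.25$)
$\frac{I{\left(-5 + 7 \right)}}{236} - E = \frac{-5 + 7}{236} - \frac{609}{4} = 2 \cdot \frac{1}{236} - \frac{609}{4} = \frac{1}{118} - \frac{609}{4} = - \frac{35929}{236}$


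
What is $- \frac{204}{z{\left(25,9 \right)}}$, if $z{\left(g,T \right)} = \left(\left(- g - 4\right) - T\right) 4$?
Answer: $\frac{51}{38} \approx 1.3421$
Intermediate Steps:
$z{\left(g,T \right)} = -16 - 4 T - 4 g$ ($z{\left(g,T \right)} = \left(\left(-4 - g\right) - T\right) 4 = \left(-4 - T - g\right) 4 = -16 - 4 T - 4 g$)
$- \frac{204}{z{\left(25,9 \right)}} = - \frac{204}{-16 - 36 - 100} = - \frac{204}{-152} = \left(-204\right) \left(- \frac{1}{152}\right) = \frac{51}{38}$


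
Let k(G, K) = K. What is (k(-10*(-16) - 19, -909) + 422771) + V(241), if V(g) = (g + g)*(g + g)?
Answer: 654186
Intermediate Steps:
V(g) = 4*g² (V(g) = (2*g)*(2*g) = 4*g²)
(k(-10*(-16) - 19, -909) + 422771) + V(241) = (-909 + 422771) + 4*241² = 421862 + 4*58081 = 421862 + 232324 = 654186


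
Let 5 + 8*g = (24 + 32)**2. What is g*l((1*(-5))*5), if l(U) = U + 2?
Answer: -72013/8 ≈ -9001.6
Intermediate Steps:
l(U) = 2 + U
g = 3131/8 (g = -5/8 + (24 + 32)**2/8 = -5/8 + (1/8)*56**2 = -5/8 + (1/8)*3136 = -5/8 + 392 = 3131/8 ≈ 391.38)
g*l((1*(-5))*5) = 3131*(2 + (1*(-5))*5)/8 = 3131*(2 - 5*5)/8 = 3131*(2 - 25)/8 = (3131/8)*(-23) = -72013/8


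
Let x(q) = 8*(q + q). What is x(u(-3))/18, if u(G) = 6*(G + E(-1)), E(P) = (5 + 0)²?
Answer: 352/3 ≈ 117.33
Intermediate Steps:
E(P) = 25 (E(P) = 5² = 25)
u(G) = 150 + 6*G (u(G) = 6*(G + 25) = 6*(25 + G) = 150 + 6*G)
x(q) = 16*q (x(q) = 8*(2*q) = 16*q)
x(u(-3))/18 = (16*(150 + 6*(-3)))/18 = (16*(150 - 18))*(1/18) = (16*132)*(1/18) = 2112*(1/18) = 352/3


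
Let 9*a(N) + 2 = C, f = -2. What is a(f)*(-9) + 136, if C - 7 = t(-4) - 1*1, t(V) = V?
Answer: 136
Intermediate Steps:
C = 2 (C = 7 + (-4 - 1*1) = 7 + (-4 - 1) = 7 - 5 = 2)
a(N) = 0 (a(N) = -2/9 + (⅑)*2 = -2/9 + 2/9 = 0)
a(f)*(-9) + 136 = 0*(-9) + 136 = 0 + 136 = 136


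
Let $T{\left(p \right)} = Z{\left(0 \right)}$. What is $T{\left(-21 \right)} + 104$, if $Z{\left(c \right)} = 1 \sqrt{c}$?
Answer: $104$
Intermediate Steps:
$Z{\left(c \right)} = \sqrt{c}$
$T{\left(p \right)} = 0$ ($T{\left(p \right)} = \sqrt{0} = 0$)
$T{\left(-21 \right)} + 104 = 0 + 104 = 104$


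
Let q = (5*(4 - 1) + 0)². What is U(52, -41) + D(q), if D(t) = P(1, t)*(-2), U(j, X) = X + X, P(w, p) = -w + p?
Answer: -530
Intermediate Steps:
P(w, p) = p - w
U(j, X) = 2*X
q = 225 (q = (5*3 + 0)² = (15 + 0)² = 15² = 225)
D(t) = 2 - 2*t (D(t) = (t - 1*1)*(-2) = (t - 1)*(-2) = (-1 + t)*(-2) = 2 - 2*t)
U(52, -41) + D(q) = 2*(-41) + (2 - 2*225) = -82 + (2 - 450) = -82 - 448 = -530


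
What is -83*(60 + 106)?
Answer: -13778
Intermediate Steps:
-83*(60 + 106) = -83*166 = -13778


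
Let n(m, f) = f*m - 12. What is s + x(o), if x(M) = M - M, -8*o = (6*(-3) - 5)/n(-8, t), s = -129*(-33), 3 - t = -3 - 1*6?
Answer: 4257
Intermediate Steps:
t = 12 (t = 3 - (-3 - 1*6) = 3 - (-3 - 6) = 3 - 1*(-9) = 3 + 9 = 12)
n(m, f) = -12 + f*m
s = 4257
o = -23/864 (o = -(6*(-3) - 5)/(8*(-12 + 12*(-8))) = -(-18 - 5)/(8*(-12 - 96)) = -(-23)/(8*(-108)) = -(-23)*(-1)/(8*108) = -⅛*23/108 = -23/864 ≈ -0.026620)
x(M) = 0
s + x(o) = 4257 + 0 = 4257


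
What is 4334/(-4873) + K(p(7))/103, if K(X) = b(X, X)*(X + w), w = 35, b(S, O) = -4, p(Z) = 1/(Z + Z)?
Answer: -719100/319403 ≈ -2.2514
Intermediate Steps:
p(Z) = 1/(2*Z)
K(X) = -140 - 4*X (K(X) = -4*(X + 35) = -4*(35 + X) = -140 - 4*X)
4334/(-4873) + K(p(7))/103 = 4334/(-4873) + (-140 - 2/7)/103 = 4334*(-1/4873) + (-140 - 2/7)*(1/103) = -394/443 + (-140 - 4*1/14)*(1/103) = -394/443 + (-140 - 2/7)*(1/103) = -394/443 - 982/7*1/103 = -394/443 - 982/721 = -719100/319403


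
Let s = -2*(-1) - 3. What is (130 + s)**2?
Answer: 16641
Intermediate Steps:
s = -1 (s = 2 - 3 = -1)
(130 + s)**2 = (130 - 1)**2 = 129**2 = 16641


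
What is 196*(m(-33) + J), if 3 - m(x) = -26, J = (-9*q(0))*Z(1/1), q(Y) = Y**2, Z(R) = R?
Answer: 5684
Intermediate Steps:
J = 0 (J = -9*0**2/1 = -9*0*1 = 0*1 = 0)
m(x) = 29 (m(x) = 3 - 1*(-26) = 3 + 26 = 29)
196*(m(-33) + J) = 196*(29 + 0) = 196*29 = 5684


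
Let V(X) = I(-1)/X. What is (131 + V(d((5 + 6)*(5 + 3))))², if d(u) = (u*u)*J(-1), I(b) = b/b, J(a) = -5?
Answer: 25728420037761/1499238400 ≈ 17161.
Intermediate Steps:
I(b) = 1
d(u) = -5*u² (d(u) = (u*u)*(-5) = u²*(-5) = -5*u²)
V(X) = 1/X
(131 + V(d((5 + 6)*(5 + 3))))² = (131 + 1/(-5*(5 + 3)²*(5 + 6)²))² = (131 + 1/(-5*(11*8)²))² = (131 + 1/(-5*88²))² = (131 + 1/(-5*7744))² = (131 + 1/(-38720))² = (131 - 1/38720)² = (5072319/38720)² = 25728420037761/1499238400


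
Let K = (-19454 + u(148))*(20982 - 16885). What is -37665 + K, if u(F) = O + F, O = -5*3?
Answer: -79195802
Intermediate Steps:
O = -15
u(F) = -15 + F
K = -79158137 (K = (-19454 + (-15 + 148))*(20982 - 16885) = (-19454 + 133)*4097 = -19321*4097 = -79158137)
-37665 + K = -37665 - 79158137 = -79195802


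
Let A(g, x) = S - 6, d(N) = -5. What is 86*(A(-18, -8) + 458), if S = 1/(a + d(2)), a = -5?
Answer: 194317/5 ≈ 38863.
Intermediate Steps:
S = -1/10 (S = 1/(-5 - 5) = 1/(-10) = -1/10 ≈ -0.10000)
A(g, x) = -61/10 (A(g, x) = -1/10 - 6 = -61/10)
86*(A(-18, -8) + 458) = 86*(-61/10 + 458) = 86*(4519/10) = 194317/5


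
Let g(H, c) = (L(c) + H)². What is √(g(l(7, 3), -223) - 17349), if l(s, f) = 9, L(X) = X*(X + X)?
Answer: 2*√2473416685 ≈ 99467.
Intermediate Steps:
L(X) = 2*X² (L(X) = X*(2*X) = 2*X²)
g(H, c) = (H + 2*c²)² (g(H, c) = (2*c² + H)² = (H + 2*c²)²)
√(g(l(7, 3), -223) - 17349) = √((9 + 2*(-223)²)² - 17349) = √((9 + 2*49729)² - 17349) = √((9 + 99458)² - 17349) = √(99467² - 17349) = √(9893684089 - 17349) = √9893666740 = 2*√2473416685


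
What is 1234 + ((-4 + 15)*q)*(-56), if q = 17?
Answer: -9238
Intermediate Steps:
1234 + ((-4 + 15)*q)*(-56) = 1234 + ((-4 + 15)*17)*(-56) = 1234 + (11*17)*(-56) = 1234 + 187*(-56) = 1234 - 10472 = -9238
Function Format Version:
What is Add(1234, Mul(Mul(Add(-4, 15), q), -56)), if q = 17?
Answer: -9238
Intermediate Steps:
Add(1234, Mul(Mul(Add(-4, 15), q), -56)) = Add(1234, Mul(Mul(Add(-4, 15), 17), -56)) = Add(1234, Mul(Mul(11, 17), -56)) = Add(1234, Mul(187, -56)) = Add(1234, -10472) = -9238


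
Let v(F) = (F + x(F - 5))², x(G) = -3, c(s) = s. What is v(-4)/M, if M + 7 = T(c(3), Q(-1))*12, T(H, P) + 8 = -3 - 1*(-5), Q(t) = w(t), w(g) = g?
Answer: -49/79 ≈ -0.62025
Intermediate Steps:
Q(t) = t
T(H, P) = -6 (T(H, P) = -8 + (-3 - 1*(-5)) = -8 + (-3 + 5) = -8 + 2 = -6)
M = -79 (M = -7 - 6*12 = -7 - 72 = -79)
v(F) = (-3 + F)² (v(F) = (F - 3)² = (-3 + F)²)
v(-4)/M = (-3 - 4)²/(-79) = (-7)²*(-1/79) = 49*(-1/79) = -49/79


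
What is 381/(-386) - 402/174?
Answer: -36911/11194 ≈ -3.2974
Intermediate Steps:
381/(-386) - 402/174 = 381*(-1/386) - 402*1/174 = -381/386 - 67/29 = -36911/11194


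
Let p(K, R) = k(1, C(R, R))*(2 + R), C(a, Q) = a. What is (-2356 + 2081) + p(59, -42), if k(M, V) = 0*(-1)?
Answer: -275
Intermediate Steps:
k(M, V) = 0
p(K, R) = 0 (p(K, R) = 0*(2 + R) = 0)
(-2356 + 2081) + p(59, -42) = (-2356 + 2081) + 0 = -275 + 0 = -275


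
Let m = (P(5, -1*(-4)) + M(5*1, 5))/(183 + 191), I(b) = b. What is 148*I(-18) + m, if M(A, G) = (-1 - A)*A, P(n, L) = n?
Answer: -996361/374 ≈ -2664.1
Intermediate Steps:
M(A, G) = A*(-1 - A)
m = -25/374 (m = (5 - 5*1*(1 + 5*1))/(183 + 191) = (5 - 1*5*(1 + 5))/374 = (5 - 1*5*6)*(1/374) = (5 - 30)*(1/374) = -25*1/374 = -25/374 ≈ -0.066845)
148*I(-18) + m = 148*(-18) - 25/374 = -2664 - 25/374 = -996361/374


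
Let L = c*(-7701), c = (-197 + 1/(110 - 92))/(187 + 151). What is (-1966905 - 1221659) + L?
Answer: -6457307777/2028 ≈ -3.1841e+6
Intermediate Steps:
c = -3545/6084 (c = (-197 + 1/18)/338 = (-197 + 1/18)*(1/338) = -3545/18*1/338 = -3545/6084 ≈ -0.58268)
L = 9100015/2028 (L = -3545/6084*(-7701) = 9100015/2028 ≈ 4487.2)
(-1966905 - 1221659) + L = (-1966905 - 1221659) + 9100015/2028 = -3188564 + 9100015/2028 = -6457307777/2028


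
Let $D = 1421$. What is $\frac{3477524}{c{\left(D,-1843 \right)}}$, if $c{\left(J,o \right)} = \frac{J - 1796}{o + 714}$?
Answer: $\frac{3926124596}{375} \approx 1.047 \cdot 10^{7}$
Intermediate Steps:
$c{\left(J,o \right)} = \frac{-1796 + J}{714 + o}$
$\frac{3477524}{c{\left(D,-1843 \right)}} = \frac{3477524}{\frac{1}{714 - 1843} \left(-1796 + 1421\right)} = \frac{3477524}{\frac{1}{-1129} \left(-375\right)} = \frac{3477524}{\left(- \frac{1}{1129}\right) \left(-375\right)} = \frac{3477524}{\frac{375}{1129}} = 3477524 \cdot \frac{1129}{375} = \frac{3926124596}{375}$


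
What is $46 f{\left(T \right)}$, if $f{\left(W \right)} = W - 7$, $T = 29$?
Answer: $1012$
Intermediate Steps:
$f{\left(W \right)} = -7 + W$
$46 f{\left(T \right)} = 46 \left(-7 + 29\right) = 46 \cdot 22 = 1012$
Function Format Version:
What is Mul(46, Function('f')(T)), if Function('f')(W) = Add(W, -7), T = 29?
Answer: 1012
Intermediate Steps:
Function('f')(W) = Add(-7, W)
Mul(46, Function('f')(T)) = Mul(46, Add(-7, 29)) = Mul(46, 22) = 1012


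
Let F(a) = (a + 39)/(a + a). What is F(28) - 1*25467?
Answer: -1426085/56 ≈ -25466.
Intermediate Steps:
F(a) = (39 + a)/(2*a) (F(a) = (39 + a)/((2*a)) = (39 + a)*(1/(2*a)) = (39 + a)/(2*a))
F(28) - 1*25467 = (½)*(39 + 28)/28 - 1*25467 = (½)*(1/28)*67 - 25467 = 67/56 - 25467 = -1426085/56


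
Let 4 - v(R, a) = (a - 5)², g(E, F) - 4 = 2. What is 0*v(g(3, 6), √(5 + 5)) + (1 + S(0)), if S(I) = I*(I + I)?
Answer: 1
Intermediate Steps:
g(E, F) = 6 (g(E, F) = 4 + 2 = 6)
S(I) = 2*I² (S(I) = I*(2*I) = 2*I²)
v(R, a) = 4 - (-5 + a)² (v(R, a) = 4 - (a - 5)² = 4 - (-5 + a)²)
0*v(g(3, 6), √(5 + 5)) + (1 + S(0)) = 0*(4 - (-5 + √(5 + 5))²) + (1 + 2*0²) = 0*(4 - (-5 + √10)²) + (1 + 2*0) = 0 + (1 + 0) = 0 + 1 = 1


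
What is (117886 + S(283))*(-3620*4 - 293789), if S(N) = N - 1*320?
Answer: -36329193381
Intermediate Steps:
S(N) = -320 + N (S(N) = N - 320 = -320 + N)
(117886 + S(283))*(-3620*4 - 293789) = (117886 + (-320 + 283))*(-3620*4 - 293789) = (117886 - 37)*(-14480 - 293789) = 117849*(-308269) = -36329193381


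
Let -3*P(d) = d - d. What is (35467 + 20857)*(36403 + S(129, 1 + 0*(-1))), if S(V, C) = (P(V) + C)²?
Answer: 2050418896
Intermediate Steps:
P(d) = 0 (P(d) = -(d - d)/3 = -⅓*0 = 0)
S(V, C) = C² (S(V, C) = (0 + C)² = C²)
(35467 + 20857)*(36403 + S(129, 1 + 0*(-1))) = (35467 + 20857)*(36403 + (1 + 0*(-1))²) = 56324*(36403 + (1 + 0)²) = 56324*(36403 + 1²) = 56324*(36403 + 1) = 56324*36404 = 2050418896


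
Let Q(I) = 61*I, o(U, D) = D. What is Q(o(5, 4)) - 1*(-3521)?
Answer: 3765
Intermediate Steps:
Q(o(5, 4)) - 1*(-3521) = 61*4 - 1*(-3521) = 244 + 3521 = 3765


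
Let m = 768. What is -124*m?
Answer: -95232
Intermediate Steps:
-124*m = -124*768 = -95232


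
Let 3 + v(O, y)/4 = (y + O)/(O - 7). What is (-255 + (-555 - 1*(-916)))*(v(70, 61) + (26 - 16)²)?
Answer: 643208/63 ≈ 10210.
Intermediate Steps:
v(O, y) = -12 + 4*(O + y)/(-7 + O) (v(O, y) = -12 + 4*((y + O)/(O - 7)) = -12 + 4*((O + y)/(-7 + O)) = -12 + 4*(O + y)/(-7 + O))
(-255 + (-555 - 1*(-916)))*(v(70, 61) + (26 - 16)²) = (-255 + (-555 - 1*(-916)))*(4*(21 + 61 - 2*70)/(-7 + 70) + (26 - 16)²) = (-255 + (-555 + 916))*(4*(21 + 61 - 140)/63 + 10²) = (-255 + 361)*(4*(1/63)*(-58) + 100) = 106*(-232/63 + 100) = 106*(6068/63) = 643208/63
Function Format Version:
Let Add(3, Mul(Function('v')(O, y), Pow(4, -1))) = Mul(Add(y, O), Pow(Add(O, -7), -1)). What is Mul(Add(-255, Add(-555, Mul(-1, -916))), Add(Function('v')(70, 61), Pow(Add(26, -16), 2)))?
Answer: Rational(643208, 63) ≈ 10210.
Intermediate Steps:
Function('v')(O, y) = Add(-12, Mul(4, Pow(Add(-7, O), -1), Add(O, y))) (Function('v')(O, y) = Add(-12, Mul(4, Mul(Add(y, O), Pow(Add(O, -7), -1)))) = Add(-12, Mul(4, Mul(Add(O, y), Pow(Add(-7, O), -1)))) = Add(-12, Mul(4, Mul(Pow(Add(-7, O), -1), Add(O, y)))) = Add(-12, Mul(4, Pow(Add(-7, O), -1), Add(O, y))))
Mul(Add(-255, Add(-555, Mul(-1, -916))), Add(Function('v')(70, 61), Pow(Add(26, -16), 2))) = Mul(Add(-255, Add(-555, Mul(-1, -916))), Add(Mul(4, Pow(Add(-7, 70), -1), Add(21, 61, Mul(-2, 70))), Pow(Add(26, -16), 2))) = Mul(Add(-255, Add(-555, 916)), Add(Mul(4, Pow(63, -1), Add(21, 61, -140)), Pow(10, 2))) = Mul(Add(-255, 361), Add(Mul(4, Rational(1, 63), -58), 100)) = Mul(106, Add(Rational(-232, 63), 100)) = Mul(106, Rational(6068, 63)) = Rational(643208, 63)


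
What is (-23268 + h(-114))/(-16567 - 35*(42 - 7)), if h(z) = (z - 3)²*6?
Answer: -29433/8896 ≈ -3.3086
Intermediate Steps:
h(z) = 6*(-3 + z)² (h(z) = (-3 + z)²*6 = 6*(-3 + z)²)
(-23268 + h(-114))/(-16567 - 35*(42 - 7)) = (-23268 + 6*(-3 - 114)²)/(-16567 - 35*(42 - 7)) = (-23268 + 6*(-117)²)/(-16567 - 35*35) = (-23268 + 6*13689)/(-16567 - 1225) = (-23268 + 82134)/(-17792) = 58866*(-1/17792) = -29433/8896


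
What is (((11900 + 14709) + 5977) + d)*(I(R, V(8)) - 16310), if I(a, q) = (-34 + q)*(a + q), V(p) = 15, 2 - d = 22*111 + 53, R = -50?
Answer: -470804985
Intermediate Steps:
d = -2493 (d = 2 - (22*111 + 53) = 2 - (2442 + 53) = 2 - 1*2495 = 2 - 2495 = -2493)
(((11900 + 14709) + 5977) + d)*(I(R, V(8)) - 16310) = (((11900 + 14709) + 5977) - 2493)*((15² - 34*(-50) - 34*15 - 50*15) - 16310) = ((26609 + 5977) - 2493)*((225 + 1700 - 510 - 750) - 16310) = (32586 - 2493)*(665 - 16310) = 30093*(-15645) = -470804985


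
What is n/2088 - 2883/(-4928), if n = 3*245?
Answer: 401741/428736 ≈ 0.93704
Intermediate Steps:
n = 735
n/2088 - 2883/(-4928) = 735/2088 - 2883/(-4928) = 735*(1/2088) - 2883*(-1/4928) = 245/696 + 2883/4928 = 401741/428736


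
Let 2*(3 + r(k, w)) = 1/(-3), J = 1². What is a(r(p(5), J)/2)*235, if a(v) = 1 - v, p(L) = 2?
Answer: 7285/12 ≈ 607.08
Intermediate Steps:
J = 1
r(k, w) = -19/6 (r(k, w) = -3 + (½)/(-3) = -3 + (½)*(-⅓) = -3 - ⅙ = -19/6)
a(r(p(5), J)/2)*235 = (1 - (-19)/(6*2))*235 = (1 - 1*(-19/12))*235 = (1 + 19/12)*235 = (31/12)*235 = 7285/12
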